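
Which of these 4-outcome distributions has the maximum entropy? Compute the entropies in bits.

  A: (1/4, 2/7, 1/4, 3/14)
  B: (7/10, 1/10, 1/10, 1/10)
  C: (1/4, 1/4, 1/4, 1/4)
C

For a discrete distribution over n outcomes, entropy is maximized by the uniform distribution.

Computing entropies:
H(A) = 1.9926 bits
H(B) = 1.3568 bits
H(C) = 2.0000 bits

The uniform distribution (where all probabilities equal 1/4) achieves the maximum entropy of log_2(4) = 2.0000 bits.

Distribution C has the highest entropy.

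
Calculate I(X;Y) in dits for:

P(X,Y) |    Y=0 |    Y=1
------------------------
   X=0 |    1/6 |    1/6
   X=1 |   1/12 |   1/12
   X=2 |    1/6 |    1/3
0.0062 dits

Mutual information: I(X;Y) = H(X) + H(Y) - H(X,Y)

Marginals:
P(X) = (1/3, 1/6, 1/2), H(X) = 0.4392 dits
P(Y) = (5/12, 7/12), H(Y) = 0.2950 dits

Joint entropy: H(X,Y) = 0.7280 dits

I(X;Y) = 0.4392 + 0.2950 - 0.7280 = 0.0062 dits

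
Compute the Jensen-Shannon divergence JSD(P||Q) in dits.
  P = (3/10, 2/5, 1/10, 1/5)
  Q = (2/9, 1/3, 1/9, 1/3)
0.0056 dits

Jensen-Shannon divergence is:
JSD(P||Q) = 0.5 × D_KL(P||M) + 0.5 × D_KL(Q||M)
where M = 0.5 × (P + Q) is the mixture distribution.

M = 0.5 × (3/10, 2/5, 1/10, 1/5) + 0.5 × (2/9, 1/3, 1/9, 1/3) = (0.261111, 11/30, 0.105556, 4/15)

D_KL(P||M) = 0.0059 dits
D_KL(Q||M) = 0.0054 dits

JSD(P||Q) = 0.5 × 0.0059 + 0.5 × 0.0054 = 0.0056 dits

Unlike KL divergence, JSD is symmetric and bounded: 0 ≤ JSD ≤ log(2).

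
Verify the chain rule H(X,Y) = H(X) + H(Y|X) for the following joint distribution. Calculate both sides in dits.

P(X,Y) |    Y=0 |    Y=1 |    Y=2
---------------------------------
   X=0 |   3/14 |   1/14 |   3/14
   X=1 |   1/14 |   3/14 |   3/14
H(X,Y) = 0.7372, H(X) = 0.3010, H(Y|X) = 0.4361 (all in dits)

Chain rule: H(X,Y) = H(X) + H(Y|X)

Left side — joint entropy directly:
H(X,Y) = -Σ p(x,y) log p(x,y) = 0.7372 dits

Right side — compute H(Y|X) from the conditional distributions:
P(X) = (1/2, 1/2), so H(X) = 0.3010 dits
H(Y|X) = Σ_x P(X=x) · H(Y|X=x):
  P(Y|X=0) = (3/7, 1/7, 3/7), H(Y|X=0) = 0.4361, weight P(X=0) = 1/2
  P(Y|X=1) = (1/7, 3/7, 3/7), H(Y|X=1) = 0.4361, weight P(X=1) = 1/2
H(Y|X) = 0.4361 dits

H(X) + H(Y|X) = 0.3010 + 0.4361 = 0.7372 dits

Both sides equal 0.7372 dits. ✓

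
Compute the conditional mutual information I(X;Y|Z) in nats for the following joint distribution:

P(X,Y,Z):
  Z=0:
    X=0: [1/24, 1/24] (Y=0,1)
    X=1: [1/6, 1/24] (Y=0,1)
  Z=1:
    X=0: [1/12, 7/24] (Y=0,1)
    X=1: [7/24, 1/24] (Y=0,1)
0.1780 nats

Conditional mutual information: I(X;Y|Z) = H(X|Z) + H(Y|Z) - H(X,Y|Z)

H(Z) = 0.6036
H(X,Z) = 1.2679 → H(X|Z) = 0.6642
H(Y,Z) = 1.2679 → H(Y|Z) = 0.6642
H(X,Y,Z) = 1.7541 → H(X,Y|Z) = 1.1505

I(X;Y|Z) = 0.6642 + 0.6642 - 1.1505 = 0.1780 nats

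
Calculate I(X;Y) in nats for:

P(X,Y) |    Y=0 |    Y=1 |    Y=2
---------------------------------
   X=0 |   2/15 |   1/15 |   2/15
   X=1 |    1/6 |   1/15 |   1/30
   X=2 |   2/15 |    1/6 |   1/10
0.0533 nats

Mutual information: I(X;Y) = H(X) + H(Y) - H(X,Y)

Marginals:
P(X) = (1/3, 4/15, 2/5), H(X) = 1.0852 nats
P(Y) = (13/30, 3/10, 4/15), H(Y) = 1.0760 nats

Joint entropy: H(X,Y) = 2.1079 nats

I(X;Y) = 1.0852 + 1.0760 - 2.1079 = 0.0533 nats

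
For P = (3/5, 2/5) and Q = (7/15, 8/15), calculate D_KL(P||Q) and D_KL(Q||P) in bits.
D_KL(P||Q) = 0.0515, D_KL(Q||P) = 0.0522

KL divergence is not symmetric: D_KL(P||Q) ≠ D_KL(Q||P) in general.

D_KL(P||Q) = 0.0515 bits
D_KL(Q||P) = 0.0522 bits

No, they are not equal!

This asymmetry is why KL divergence is not a true distance metric.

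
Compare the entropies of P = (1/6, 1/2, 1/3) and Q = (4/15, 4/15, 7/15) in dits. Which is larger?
Q

Computing entropies in dits:
H(P) = 0.4392
H(Q) = 0.4606

Distribution Q has higher entropy.

Intuition: The distribution closer to uniform (more spread out) has higher entropy.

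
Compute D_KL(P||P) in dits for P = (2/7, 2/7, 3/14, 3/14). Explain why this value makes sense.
0.0000 dits

KL divergence satisfies the Gibbs inequality: D_KL(P||Q) ≥ 0 for all distributions P, Q.

D_KL(P||Q) = Σ p(x) log(p(x)/q(x))
Each term is p(x) × log_10(p(x)/p(x)) = p(x) × log_10(1) = 0, so the sum is 0.
D_KL(P||Q) = 0.0000 dits

When P = Q, the KL divergence is exactly 0, as there is no 'divergence' between identical distributions.

This non-negativity is a fundamental property: relative entropy cannot be negative because it measures how different Q is from P.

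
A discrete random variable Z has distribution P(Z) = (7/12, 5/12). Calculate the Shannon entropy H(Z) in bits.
0.9799 bits

Shannon entropy is H(X) = -Σ p(x) log p(x).

For P = (7/12, 5/12):
H = -7/12 × log_2(7/12) -5/12 × log_2(5/12)
H = 0.9799 bits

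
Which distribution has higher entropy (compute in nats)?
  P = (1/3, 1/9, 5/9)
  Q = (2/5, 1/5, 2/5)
Q

Computing entropies in nats:
H(P) = 0.9369
H(Q) = 1.0549

Distribution Q has higher entropy.

Intuition: The distribution closer to uniform (more spread out) has higher entropy.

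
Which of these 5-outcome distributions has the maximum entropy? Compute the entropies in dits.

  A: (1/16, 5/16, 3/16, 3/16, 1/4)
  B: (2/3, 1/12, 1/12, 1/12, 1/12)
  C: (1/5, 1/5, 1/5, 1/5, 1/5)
C

For a discrete distribution over n outcomes, entropy is maximized by the uniform distribution.

Computing entropies:
H(A) = 0.6563 dits
H(B) = 0.4771 dits
H(C) = 0.6990 dits

The uniform distribution (where all probabilities equal 1/5) achieves the maximum entropy of log_10(5) = 0.6990 dits.

Distribution C has the highest entropy.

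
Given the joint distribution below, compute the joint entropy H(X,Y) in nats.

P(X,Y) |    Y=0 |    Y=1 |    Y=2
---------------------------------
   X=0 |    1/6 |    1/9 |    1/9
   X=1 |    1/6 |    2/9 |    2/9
1.7540 nats

Joint entropy is H(X,Y) = -Σ_{x,y} p(x,y) log p(x,y).

Summing over all non-zero entries:
H(X,Y) = -[1/6·log_e(1/6) + 1/9·log_e(1/9) + 1/9·log_e(1/9) + 1/6·log_e(1/6) + 2/9·log_e(2/9) + 2/9·log_e(2/9)]
H(X,Y) = 1.7540 nats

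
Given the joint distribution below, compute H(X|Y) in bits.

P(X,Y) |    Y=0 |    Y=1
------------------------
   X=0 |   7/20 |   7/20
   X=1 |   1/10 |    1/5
0.8640 bits

Using the chain rule: H(X|Y) = H(X,Y) - H(Y)

First, compute H(X,Y) = 1.8568 bits

Marginal P(Y) = (9/20, 11/20)
H(Y) = 0.9928 bits

H(X|Y) = H(X,Y) - H(Y) = 1.8568 - 0.9928 = 0.8640 bits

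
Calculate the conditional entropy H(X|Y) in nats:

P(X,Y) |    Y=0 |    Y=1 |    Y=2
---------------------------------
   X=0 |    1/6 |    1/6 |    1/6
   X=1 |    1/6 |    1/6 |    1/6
0.6931 nats

Using the chain rule: H(X|Y) = H(X,Y) - H(Y)

First, compute H(X,Y) = 1.7918 nats

Marginal P(Y) = (1/3, 1/3, 1/3)
H(Y) = 1.0986 nats

H(X|Y) = H(X,Y) - H(Y) = 1.7918 - 1.0986 = 0.6931 nats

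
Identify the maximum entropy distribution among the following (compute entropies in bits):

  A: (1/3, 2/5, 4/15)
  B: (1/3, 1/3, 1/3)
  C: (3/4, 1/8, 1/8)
B

For a discrete distribution over n outcomes, entropy is maximized by the uniform distribution.

Computing entropies:
H(A) = 1.5656 bits
H(B) = 1.5850 bits
H(C) = 1.0613 bits

The uniform distribution (where all probabilities equal 1/3) achieves the maximum entropy of log_2(3) = 1.5850 bits.

Distribution B has the highest entropy.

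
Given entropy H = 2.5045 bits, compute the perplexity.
5.6745

Perplexity is 2^H (or exp(H) for natural log).

H = 2.5045 bits
Perplexity = 2^2.5045 = 5.6745

Interpretation: The model's uncertainty is equivalent to choosing uniformly among 5.7 options.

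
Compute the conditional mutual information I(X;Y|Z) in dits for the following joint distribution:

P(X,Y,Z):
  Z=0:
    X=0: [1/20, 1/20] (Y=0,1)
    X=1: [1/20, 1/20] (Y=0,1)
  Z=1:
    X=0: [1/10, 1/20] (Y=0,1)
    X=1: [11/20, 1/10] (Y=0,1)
0.0050 dits

Conditional mutual information: I(X;Y|Z) = H(X|Z) + H(Y|Z) - H(X,Y|Z)

H(Z) = 0.2173
H(X,Z) = 0.4452 → H(X|Z) = 0.2279
H(Y,Z) = 0.4452 → H(Y|Z) = 0.2279
H(X,Y,Z) = 0.6681 → H(X,Y|Z) = 0.4507

I(X;Y|Z) = 0.2279 + 0.2279 - 0.4507 = 0.0050 dits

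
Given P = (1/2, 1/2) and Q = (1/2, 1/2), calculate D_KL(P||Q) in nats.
0.0000 nats

KL divergence: D_KL(P||Q) = Σ p(x) log(p(x)/q(x))

Computing term by term:
  x=0: 1/2 × log_e[(1/2)/(1/2)] = 1/2 × 0.0000 = 0.0000
  x=1: 1/2 × log_e[(1/2)/(1/2)] = 1/2 × 0.0000 = 0.0000

D_KL(P||Q) = 0.0000 nats

Note: KL divergence is always non-negative and equals 0 iff P = Q.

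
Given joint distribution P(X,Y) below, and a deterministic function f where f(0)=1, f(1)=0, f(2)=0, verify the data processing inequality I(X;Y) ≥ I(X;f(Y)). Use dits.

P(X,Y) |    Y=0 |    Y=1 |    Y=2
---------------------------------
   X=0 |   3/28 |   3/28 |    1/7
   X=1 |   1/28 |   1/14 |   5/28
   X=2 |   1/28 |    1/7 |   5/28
I(X;Y) = 0.0156, I(X;f(Y)) = 0.0119, inequality holds: 0.0156 ≥ 0.0119

Data Processing Inequality: For any Markov chain X → Y → Z, we have I(X;Y) ≥ I(X;Z).

Here Z = f(Y) is a deterministic function of Y, forming X → Y → Z.

Original I(X;Y) = 0.0156 dits

After applying f:
P(X,Z) where Z=f(Y):
- P(X,Z=0) = P(X,Y=1) + P(X,Y=2)
- P(X,Z=1) = P(X,Y=0)

I(X;Z) = I(X;f(Y)) = 0.0119 dits

Verification: 0.0156 ≥ 0.0119 ✓

Information cannot be created by processing; the function f can only lose information about X.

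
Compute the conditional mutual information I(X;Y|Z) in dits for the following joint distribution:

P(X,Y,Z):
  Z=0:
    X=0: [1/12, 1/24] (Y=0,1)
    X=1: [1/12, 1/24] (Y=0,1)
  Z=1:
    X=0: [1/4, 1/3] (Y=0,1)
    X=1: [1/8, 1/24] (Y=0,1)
0.0121 dits

Conditional mutual information: I(X;Y|Z) = H(X|Z) + H(Y|Z) - H(X,Y|Z)

H(Z) = 0.2442
H(X,Z) = 0.4920 → H(X|Z) = 0.2478
H(Y,Z) = 0.5391 → H(Y|Z) = 0.2949
H(X,Y,Z) = 0.7748 → H(X,Y|Z) = 0.5306

I(X;Y|Z) = 0.2478 + 0.2949 - 0.5306 = 0.0121 dits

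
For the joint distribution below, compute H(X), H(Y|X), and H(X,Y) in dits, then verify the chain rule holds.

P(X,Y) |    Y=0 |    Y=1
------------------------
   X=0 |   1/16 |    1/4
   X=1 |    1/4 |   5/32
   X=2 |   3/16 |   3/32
H(X,Y) = 0.7349, H(X) = 0.4717, H(Y|X) = 0.2632 (all in dits)

Chain rule: H(X,Y) = H(X) + H(Y|X)

Left side — joint entropy directly:
H(X,Y) = -Σ p(x,y) log p(x,y) = 0.7349 dits

Right side — compute H(Y|X) from the conditional distributions:
P(X) = (5/16, 13/32, 9/32), so H(X) = 0.4717 dits
H(Y|X) = Σ_x P(X=x) · H(Y|X=x):
  P(Y|X=0) = (1/5, 4/5), H(Y|X=0) = 0.2173, weight P(X=0) = 5/16
  P(Y|X=1) = (8/13, 5/13), H(Y|X=1) = 0.2894, weight P(X=1) = 13/32
  P(Y|X=2) = (2/3, 1/3), H(Y|X=2) = 0.2764, weight P(X=2) = 9/32
H(Y|X) = 0.2632 dits

H(X) + H(Y|X) = 0.4717 + 0.2632 = 0.7349 dits

Both sides equal 0.7349 dits. ✓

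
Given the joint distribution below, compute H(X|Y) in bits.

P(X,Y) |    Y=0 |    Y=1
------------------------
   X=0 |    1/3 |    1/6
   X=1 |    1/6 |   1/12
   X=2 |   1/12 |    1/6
1.4384 bits

Using the chain rule: H(X|Y) = H(X,Y) - H(Y)

First, compute H(X,Y) = 2.4183 bits

Marginal P(Y) = (7/12, 5/12)
H(Y) = 0.9799 bits

H(X|Y) = H(X,Y) - H(Y) = 2.4183 - 0.9799 = 1.4384 bits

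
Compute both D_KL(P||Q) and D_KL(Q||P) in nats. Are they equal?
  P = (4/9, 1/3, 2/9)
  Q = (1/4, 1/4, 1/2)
D_KL(P||Q) = 0.1714, D_KL(Q||P) = 0.1897

KL divergence is not symmetric: D_KL(P||Q) ≠ D_KL(Q||P) in general.

D_KL(P||Q) = 0.1714 nats
D_KL(Q||P) = 0.1897 nats

No, they are not equal!

This asymmetry is why KL divergence is not a true distance metric.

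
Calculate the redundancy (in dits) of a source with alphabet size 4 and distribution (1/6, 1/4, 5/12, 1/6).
0.0337 dits

Redundancy measures how far a source is from maximum entropy:
R = H_max - H(X)

Maximum entropy for 4 symbols: H_max = log_10(4) = 0.6021 dits
Actual entropy: H(X) = 0.5683 dits
Redundancy: R = 0.6021 - 0.5683 = 0.0337 dits

This redundancy represents potential for compression: the source could be compressed by 0.0337 dits per symbol.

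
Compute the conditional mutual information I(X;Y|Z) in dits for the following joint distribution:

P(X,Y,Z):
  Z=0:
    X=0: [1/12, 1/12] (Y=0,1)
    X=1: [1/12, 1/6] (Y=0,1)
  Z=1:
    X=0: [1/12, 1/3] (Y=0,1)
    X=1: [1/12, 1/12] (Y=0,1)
0.0133 dits

Conditional mutual information: I(X;Y|Z) = H(X|Z) + H(Y|Z) - H(X,Y|Z)

H(Z) = 0.2950
H(X,Z) = 0.5683 → H(X|Z) = 0.2734
H(Y,Z) = 0.5683 → H(Y|Z) = 0.2734
H(X,Y,Z) = 0.8283 → H(X,Y|Z) = 0.5334

I(X;Y|Z) = 0.2734 + 0.2734 - 0.5334 = 0.0133 dits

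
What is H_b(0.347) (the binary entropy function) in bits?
0.9314 bits

The binary entropy function is:
H(p) = -p log(p) - (1-p) log(1-p)

H(0.347) = -0.347 × log_2(0.347) - 0.653 × log_2(0.653)
H(0.347) = 0.9314 bits

Note: Binary entropy is maximized at p=0.5 (H=1 bit) and minimized at p=0 or p=1 (H=0).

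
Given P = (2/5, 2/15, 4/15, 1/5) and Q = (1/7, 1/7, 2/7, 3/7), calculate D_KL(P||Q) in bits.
0.3344 bits

KL divergence: D_KL(P||Q) = Σ p(x) log(p(x)/q(x))

Computing term by term:
  x=0: 2/5 × log_2[(2/5)/(1/7)] = 2/5 × 1.4854 = 0.5942
  x=1: 2/15 × log_2[(2/15)/(1/7)] = 2/15 × -0.0995 = -0.0133
  x=2: 4/15 × log_2[(4/15)/(2/7)] = 4/15 × -0.0995 = -0.0265
  x=3: 1/5 × log_2[(1/5)/(3/7)] = 1/5 × -1.0995 = -0.2199

D_KL(P||Q) = 0.3344 bits

Note: KL divergence is always non-negative and equals 0 iff P = Q.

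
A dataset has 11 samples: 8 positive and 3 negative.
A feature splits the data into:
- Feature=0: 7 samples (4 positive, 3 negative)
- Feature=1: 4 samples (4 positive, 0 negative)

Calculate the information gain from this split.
0.2184 bits

Information Gain = H(Y) - H(Y|Feature)

Before split:
P(positive) = 8/11 = 0.7273
H(Y) = 0.8454 bits

After split:
Feature=0: H = 0.9852 bits (weight = 7/11)
Feature=1: H = 0.0000 bits (weight = 4/11)
H(Y|Feature) = (7/11)×0.9852 + (4/11)×0.0000 = 0.6270 bits

Information Gain = 0.8454 - 0.6270 = 0.2184 bits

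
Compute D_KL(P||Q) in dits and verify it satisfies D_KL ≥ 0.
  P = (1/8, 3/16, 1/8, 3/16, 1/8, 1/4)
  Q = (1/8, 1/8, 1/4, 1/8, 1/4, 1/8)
0.0660 dits

KL divergence satisfies the Gibbs inequality: D_KL(P||Q) ≥ 0 for all distributions P, Q.

D_KL(P||Q) = Σ p(x) log(p(x)/q(x))
Term by term:
  x=0: 1/8 × log_10[(1/8)/(1/8)] = 0.0000
  x=1: 3/16 × log_10[(3/16)/(1/8)] = 0.0330
  x=2: 1/8 × log_10[(1/8)/(1/4)] = -0.0376
  x=3: 3/16 × log_10[(3/16)/(1/8)] = 0.0330
  x=4: 1/8 × log_10[(1/8)/(1/4)] = -0.0376
  x=5: 1/4 × log_10[(1/4)/(1/8)] = 0.0753
D_KL(P||Q) = 0.0660 dits

D_KL(P||Q) = 0.0660 ≥ 0 ✓

This non-negativity is a fundamental property: relative entropy cannot be negative because it measures how different Q is from P.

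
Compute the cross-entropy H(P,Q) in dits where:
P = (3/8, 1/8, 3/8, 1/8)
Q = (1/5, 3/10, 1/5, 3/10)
0.6549 dits

Cross-entropy: H(P,Q) = -Σ p(x) log q(x)

Alternatively: H(P,Q) = H(P) + D_KL(P||Q)
H(P) = 0.5452 dits
D_KL(P||Q) = 0.1097 dits

H(P,Q) = 0.5452 + 0.1097 = 0.6549 dits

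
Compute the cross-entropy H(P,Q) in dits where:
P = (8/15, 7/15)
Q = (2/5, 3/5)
0.3158 dits

Cross-entropy: H(P,Q) = -Σ p(x) log q(x)

Alternatively: H(P,Q) = H(P) + D_KL(P||Q)
H(P) = 0.3001 dits
D_KL(P||Q) = 0.0157 dits

H(P,Q) = 0.3001 + 0.0157 = 0.3158 dits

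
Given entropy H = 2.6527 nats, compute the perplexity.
14.1923

Perplexity is e^H (or exp(H) for natural log).

H = 2.6527 nats
Perplexity = e^2.6527 = 14.1923

Interpretation: The model's uncertainty is equivalent to choosing uniformly among 14.2 options.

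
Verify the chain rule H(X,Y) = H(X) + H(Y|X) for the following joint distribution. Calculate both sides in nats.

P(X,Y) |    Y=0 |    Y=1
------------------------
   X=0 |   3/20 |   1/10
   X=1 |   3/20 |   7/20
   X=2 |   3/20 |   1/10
H(X,Y) = 1.6817, H(X) = 1.0397, H(Y|X) = 0.6419 (all in nats)

Chain rule: H(X,Y) = H(X) + H(Y|X)

Left side — joint entropy directly:
H(X,Y) = -Σ p(x,y) log p(x,y) = 1.6817 nats

Right side — compute H(Y|X) from the conditional distributions:
P(X) = (1/4, 1/2, 1/4), so H(X) = 1.0397 nats
H(Y|X) = Σ_x P(X=x) · H(Y|X=x):
  P(Y|X=0) = (3/5, 2/5), H(Y|X=0) = 0.6730, weight P(X=0) = 1/4
  P(Y|X=1) = (3/10, 7/10), H(Y|X=1) = 0.6109, weight P(X=1) = 1/2
  P(Y|X=2) = (3/5, 2/5), H(Y|X=2) = 0.6730, weight P(X=2) = 1/4
H(Y|X) = 0.6419 nats

H(X) + H(Y|X) = 1.0397 + 0.6419 = 1.6817 nats

Both sides equal 1.6817 nats. ✓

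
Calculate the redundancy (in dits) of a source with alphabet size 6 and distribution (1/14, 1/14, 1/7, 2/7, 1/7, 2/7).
0.0621 dits

Redundancy measures how far a source is from maximum entropy:
R = H_max - H(X)

Maximum entropy for 6 symbols: H_max = log_10(6) = 0.7782 dits
Actual entropy: H(X) = 0.7161 dits
Redundancy: R = 0.7782 - 0.7161 = 0.0621 dits

This redundancy represents potential for compression: the source could be compressed by 0.0621 dits per symbol.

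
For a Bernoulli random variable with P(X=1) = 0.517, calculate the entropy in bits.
0.9992 bits

The binary entropy function is:
H(p) = -p log(p) - (1-p) log(1-p)

H(0.517) = -0.517 × log_2(0.517) - 0.483 × log_2(0.483)
H(0.517) = 0.9992 bits

Note: Binary entropy is maximized at p=0.5 (H=1 bit) and minimized at p=0 or p=1 (H=0).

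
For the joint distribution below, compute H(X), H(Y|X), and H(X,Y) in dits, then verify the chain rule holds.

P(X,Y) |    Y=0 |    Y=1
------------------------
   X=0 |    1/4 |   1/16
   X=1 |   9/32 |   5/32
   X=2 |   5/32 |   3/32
H(X,Y) = 0.7290, H(X) = 0.4654, H(Y|X) = 0.2636 (all in dits)

Chain rule: H(X,Y) = H(X) + H(Y|X)

Left side — joint entropy directly:
H(X,Y) = -Σ p(x,y) log p(x,y) = 0.7290 dits

Right side — compute H(Y|X) from the conditional distributions:
P(X) = (5/16, 7/16, 1/4), so H(X) = 0.4654 dits
H(Y|X) = Σ_x P(X=x) · H(Y|X=x):
  P(Y|X=0) = (4/5, 1/5), H(Y|X=0) = 0.2173, weight P(X=0) = 5/16
  P(Y|X=1) = (9/14, 5/14), H(Y|X=1) = 0.2831, weight P(X=1) = 7/16
  P(Y|X=2) = (5/8, 3/8), H(Y|X=2) = 0.2873, weight P(X=2) = 1/4
H(Y|X) = 0.2636 dits

H(X) + H(Y|X) = 0.4654 + 0.2636 = 0.7290 dits

Both sides equal 0.7290 dits. ✓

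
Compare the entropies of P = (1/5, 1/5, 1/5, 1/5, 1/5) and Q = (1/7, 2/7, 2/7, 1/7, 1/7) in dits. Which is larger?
P

Computing entropies in dits:
H(P) = 0.6990
H(Q) = 0.6731

Distribution P has higher entropy.

Intuition: The distribution closer to uniform (more spread out) has higher entropy.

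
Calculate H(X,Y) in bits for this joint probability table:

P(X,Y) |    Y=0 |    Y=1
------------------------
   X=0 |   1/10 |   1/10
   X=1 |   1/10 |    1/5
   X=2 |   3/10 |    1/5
2.4464 bits

Joint entropy is H(X,Y) = -Σ_{x,y} p(x,y) log p(x,y).

Summing over all non-zero entries:
H(X,Y) = -[1/10·log_2(1/10) + 1/10·log_2(1/10) + 1/10·log_2(1/10) + 1/5·log_2(1/5) + 3/10·log_2(3/10) + 1/5·log_2(1/5)]
H(X,Y) = 2.4464 bits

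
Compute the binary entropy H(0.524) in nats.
0.6920 nats

The binary entropy function is:
H(p) = -p log(p) - (1-p) log(1-p)

H(0.524) = -0.524 × log_e(0.524) - 0.476 × log_e(0.476)
H(0.524) = 0.6920 nats

Note: Binary entropy is maximized at p=0.5 (H=1 bit) and minimized at p=0 or p=1 (H=0).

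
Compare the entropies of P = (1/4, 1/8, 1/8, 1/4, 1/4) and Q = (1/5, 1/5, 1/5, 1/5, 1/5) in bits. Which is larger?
Q

Computing entropies in bits:
H(P) = 2.2500
H(Q) = 2.3219

Distribution Q has higher entropy.

Intuition: The distribution closer to uniform (more spread out) has higher entropy.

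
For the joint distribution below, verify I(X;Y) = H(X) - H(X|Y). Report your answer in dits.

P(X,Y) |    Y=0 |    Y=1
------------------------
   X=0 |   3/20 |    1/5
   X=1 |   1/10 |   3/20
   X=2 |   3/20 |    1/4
I(X;Y) = 0.0005 dits

Mutual information has multiple equivalent forms:
- I(X;Y) = H(X) - H(X|Y)
- I(X;Y) = H(Y) - H(Y|X)
- I(X;Y) = H(X) + H(Y) - H(X,Y)

Computing all quantities:
H(X) = 0.4693, H(Y) = 0.2923, H(X,Y) = 0.7611
H(X|Y) = 0.4688, H(Y|X) = 0.2918

Verification:
H(X) - H(X|Y) = 0.4693 - 0.4688 = 0.0005
H(Y) - H(Y|X) = 0.2923 - 0.2918 = 0.0005
H(X) + H(Y) - H(X,Y) = 0.4693 + 0.2923 - 0.7611 = 0.0005

All forms give I(X;Y) = 0.0005 dits. ✓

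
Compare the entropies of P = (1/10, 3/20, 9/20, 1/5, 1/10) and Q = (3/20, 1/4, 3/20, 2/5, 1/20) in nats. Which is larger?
Q

Computing entropies in nats:
H(P) = 1.4263
H(Q) = 1.4320

Distribution Q has higher entropy.

Intuition: The distribution closer to uniform (more spread out) has higher entropy.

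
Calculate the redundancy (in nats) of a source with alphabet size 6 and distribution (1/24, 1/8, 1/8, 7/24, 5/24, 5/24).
0.1265 nats

Redundancy measures how far a source is from maximum entropy:
R = H_max - H(X)

Maximum entropy for 6 symbols: H_max = log_e(6) = 1.7918 nats
Actual entropy: H(X) = 1.6652 nats
Redundancy: R = 1.7918 - 1.6652 = 0.1265 nats

This redundancy represents potential for compression: the source could be compressed by 0.1265 nats per symbol.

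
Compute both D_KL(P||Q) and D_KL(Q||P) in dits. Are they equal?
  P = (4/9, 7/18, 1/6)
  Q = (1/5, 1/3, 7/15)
D_KL(P||Q) = 0.1056, D_KL(Q||P) = 0.1170

KL divergence is not symmetric: D_KL(P||Q) ≠ D_KL(Q||P) in general.

D_KL(P||Q) = 0.1056 dits
D_KL(Q||P) = 0.1170 dits

No, they are not equal!

This asymmetry is why KL divergence is not a true distance metric.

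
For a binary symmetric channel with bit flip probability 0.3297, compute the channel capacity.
0.0854 bits

For a binary symmetric channel (BSC) with error probability p:
Capacity C = 1 - H(p) bits per symbol

where H(p) = -p log₂(p) - (1-p) log₂(1-p) is the binary entropy function.

H(0.3297) = 0.9146 bits
C = 1 - 0.9146 = 0.0854 bits per symbol

This means we can reliably transmit up to 0.0854 bits of information per channel use.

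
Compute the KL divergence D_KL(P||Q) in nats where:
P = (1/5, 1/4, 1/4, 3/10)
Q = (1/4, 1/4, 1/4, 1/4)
0.0101 nats

KL divergence: D_KL(P||Q) = Σ p(x) log(p(x)/q(x))

Computing term by term:
  x=0: 1/5 × log_e[(1/5)/(1/4)] = 1/5 × -0.2231 = -0.0446
  x=1: 1/4 × log_e[(1/4)/(1/4)] = 1/4 × 0.0000 = 0.0000
  x=2: 1/4 × log_e[(1/4)/(1/4)] = 1/4 × 0.0000 = 0.0000
  x=3: 3/10 × log_e[(3/10)/(1/4)] = 3/10 × 0.1823 = 0.0547

D_KL(P||Q) = 0.0101 nats

Note: KL divergence is always non-negative and equals 0 iff P = Q.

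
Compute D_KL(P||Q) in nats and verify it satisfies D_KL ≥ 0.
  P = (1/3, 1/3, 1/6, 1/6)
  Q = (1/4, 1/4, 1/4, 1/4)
0.0566 nats

KL divergence satisfies the Gibbs inequality: D_KL(P||Q) ≥ 0 for all distributions P, Q.

D_KL(P||Q) = Σ p(x) log(p(x)/q(x))
Term by term:
  x=0: 1/3 × log_e[(1/3)/(1/4)] = 0.0959
  x=1: 1/3 × log_e[(1/3)/(1/4)] = 0.0959
  x=2: 1/6 × log_e[(1/6)/(1/4)] = -0.0676
  x=3: 1/6 × log_e[(1/6)/(1/4)] = -0.0676
D_KL(P||Q) = 0.0566 nats

D_KL(P||Q) = 0.0566 ≥ 0 ✓

This non-negativity is a fundamental property: relative entropy cannot be negative because it measures how different Q is from P.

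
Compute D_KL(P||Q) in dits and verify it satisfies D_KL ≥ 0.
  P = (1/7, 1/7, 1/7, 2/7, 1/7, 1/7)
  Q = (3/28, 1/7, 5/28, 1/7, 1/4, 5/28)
0.0414 dits

KL divergence satisfies the Gibbs inequality: D_KL(P||Q) ≥ 0 for all distributions P, Q.

D_KL(P||Q) = Σ p(x) log(p(x)/q(x))
Term by term:
  x=0: 1/7 × log_10[(1/7)/(3/28)] = 0.0178
  x=1: 1/7 × log_10[(1/7)/(1/7)] = 0.0000
  x=2: 1/7 × log_10[(1/7)/(5/28)] = -0.0138
  x=3: 2/7 × log_10[(2/7)/(1/7)] = 0.0860
  x=4: 1/7 × log_10[(1/7)/(1/4)] = -0.0347
  x=5: 1/7 × log_10[(1/7)/(5/28)] = -0.0138
D_KL(P||Q) = 0.0414 dits

D_KL(P||Q) = 0.0414 ≥ 0 ✓

This non-negativity is a fundamental property: relative entropy cannot be negative because it measures how different Q is from P.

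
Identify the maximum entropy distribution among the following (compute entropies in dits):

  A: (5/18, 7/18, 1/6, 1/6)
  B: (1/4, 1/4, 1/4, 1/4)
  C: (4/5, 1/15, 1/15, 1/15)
B

For a discrete distribution over n outcomes, entropy is maximized by the uniform distribution.

Computing entropies:
H(A) = 0.5734 dits
H(B) = 0.6021 dits
H(C) = 0.3127 dits

The uniform distribution (where all probabilities equal 1/4) achieves the maximum entropy of log_10(4) = 0.6021 dits.

Distribution B has the highest entropy.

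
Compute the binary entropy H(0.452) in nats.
0.6885 nats

The binary entropy function is:
H(p) = -p log(p) - (1-p) log(1-p)

H(0.452) = -0.452 × log_e(0.452) - 0.548 × log_e(0.548)
H(0.452) = 0.6885 nats

Note: Binary entropy is maximized at p=0.5 (H=1 bit) and minimized at p=0 or p=1 (H=0).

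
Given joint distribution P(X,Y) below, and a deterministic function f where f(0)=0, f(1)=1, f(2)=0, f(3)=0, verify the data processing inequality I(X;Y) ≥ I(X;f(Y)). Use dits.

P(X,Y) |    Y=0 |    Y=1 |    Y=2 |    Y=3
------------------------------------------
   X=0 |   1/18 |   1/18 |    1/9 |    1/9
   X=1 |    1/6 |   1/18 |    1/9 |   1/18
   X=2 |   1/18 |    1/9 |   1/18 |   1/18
I(X;Y) = 0.0305, I(X;f(Y)) = 0.0144, inequality holds: 0.0305 ≥ 0.0144

Data Processing Inequality: For any Markov chain X → Y → Z, we have I(X;Y) ≥ I(X;Z).

Here Z = f(Y) is a deterministic function of Y, forming X → Y → Z.

Original I(X;Y) = 0.0305 dits

After applying f:
P(X,Z) where Z=f(Y):
- P(X,Z=0) = P(X,Y=0) + P(X,Y=2) + P(X,Y=3)
- P(X,Z=1) = P(X,Y=1)

I(X;Z) = I(X;f(Y)) = 0.0144 dits

Verification: 0.0305 ≥ 0.0144 ✓

Information cannot be created by processing; the function f can only lose information about X.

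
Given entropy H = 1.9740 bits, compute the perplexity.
3.9286

Perplexity is 2^H (or exp(H) for natural log).

H = 1.9740 bits
Perplexity = 2^1.9740 = 3.9286

Interpretation: The model's uncertainty is equivalent to choosing uniformly among 3.9 options.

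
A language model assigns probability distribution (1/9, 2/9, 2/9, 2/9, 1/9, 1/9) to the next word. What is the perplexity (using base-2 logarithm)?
5.6696

Perplexity is 2^H (or exp(H) for natural log).

First, H = -Σ p log p = 2.5033 bits
Perplexity = 2^2.5033 = 5.6696

Interpretation: The model's uncertainty is equivalent to choosing uniformly among 5.7 options.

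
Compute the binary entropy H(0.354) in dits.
0.2822 dits

The binary entropy function is:
H(p) = -p log(p) - (1-p) log(1-p)

H(0.354) = -0.354 × log_10(0.354) - 0.646 × log_10(0.646)
H(0.354) = 0.2822 dits

Note: Binary entropy is maximized at p=0.5 (H=1 bit) and minimized at p=0 or p=1 (H=0).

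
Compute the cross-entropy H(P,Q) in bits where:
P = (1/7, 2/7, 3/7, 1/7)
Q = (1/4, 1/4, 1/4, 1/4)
2.0000 bits

Cross-entropy: H(P,Q) = -Σ p(x) log q(x)

Alternatively: H(P,Q) = H(P) + D_KL(P||Q)
H(P) = 1.8424 bits
D_KL(P||Q) = 0.1576 bits

H(P,Q) = 1.8424 + 0.1576 = 2.0000 bits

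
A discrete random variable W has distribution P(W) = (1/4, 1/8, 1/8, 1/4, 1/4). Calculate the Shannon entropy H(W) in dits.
0.6773 dits

Shannon entropy is H(X) = -Σ p(x) log p(x).

For P = (1/4, 1/8, 1/8, 1/4, 1/4):
H = -1/4 × log_10(1/4) -1/8 × log_10(1/8) -1/8 × log_10(1/8) -1/4 × log_10(1/4) -1/4 × log_10(1/4)
H = 0.6773 dits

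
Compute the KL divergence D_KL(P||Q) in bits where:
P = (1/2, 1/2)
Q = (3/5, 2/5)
0.0294 bits

KL divergence: D_KL(P||Q) = Σ p(x) log(p(x)/q(x))

Computing term by term:
  x=0: 1/2 × log_2[(1/2)/(3/5)] = 1/2 × -0.2630 = -0.1315
  x=1: 1/2 × log_2[(1/2)/(2/5)] = 1/2 × 0.3219 = 0.1610

D_KL(P||Q) = 0.0294 bits

Note: KL divergence is always non-negative and equals 0 iff P = Q.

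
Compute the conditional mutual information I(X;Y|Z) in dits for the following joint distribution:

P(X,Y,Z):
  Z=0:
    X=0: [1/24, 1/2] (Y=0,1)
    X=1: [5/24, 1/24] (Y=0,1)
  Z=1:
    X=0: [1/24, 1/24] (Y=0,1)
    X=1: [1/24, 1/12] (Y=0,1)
0.1030 dits

Conditional mutual information: I(X;Y|Z) = H(X|Z) + H(Y|Z) - H(X,Y|Z)

H(Z) = 0.2222
H(X,Z) = 0.4976 → H(X|Z) = 0.2753
H(Y,Z) = 0.4976 → H(Y|Z) = 0.2753
H(X,Y,Z) = 0.6699 → H(X,Y|Z) = 0.4477

I(X;Y|Z) = 0.2753 + 0.2753 - 0.4477 = 0.1030 dits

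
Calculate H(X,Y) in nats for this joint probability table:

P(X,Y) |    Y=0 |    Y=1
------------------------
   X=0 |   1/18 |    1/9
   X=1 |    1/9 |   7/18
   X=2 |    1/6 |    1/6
1.6134 nats

Joint entropy is H(X,Y) = -Σ_{x,y} p(x,y) log p(x,y).

Summing over all non-zero entries:
H(X,Y) = -[1/18·log_e(1/18) + 1/9·log_e(1/9) + 1/9·log_e(1/9) + 7/18·log_e(7/18) + 1/6·log_e(1/6) + 1/6·log_e(1/6)]
H(X,Y) = 1.6134 nats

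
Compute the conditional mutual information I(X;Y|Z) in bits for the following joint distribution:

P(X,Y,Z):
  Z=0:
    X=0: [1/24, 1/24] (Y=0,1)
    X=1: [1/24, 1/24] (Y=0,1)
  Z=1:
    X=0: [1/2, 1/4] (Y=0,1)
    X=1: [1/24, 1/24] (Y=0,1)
0.0063 bits

Conditional mutual information: I(X;Y|Z) = H(X|Z) + H(Y|Z) - H(X,Y|Z)

H(Z) = 0.6500
H(X,Z) = 1.2075 → H(X|Z) = 0.5575
H(Y,Z) = 1.5951 → H(Y|Z) = 0.9451
H(X,Y,Z) = 2.1462 → H(X,Y|Z) = 1.4962

I(X;Y|Z) = 0.5575 + 0.9451 - 1.4962 = 0.0063 bits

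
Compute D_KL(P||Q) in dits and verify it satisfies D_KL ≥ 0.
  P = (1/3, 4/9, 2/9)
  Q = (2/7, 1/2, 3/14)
0.0031 dits

KL divergence satisfies the Gibbs inequality: D_KL(P||Q) ≥ 0 for all distributions P, Q.

D_KL(P||Q) = Σ p(x) log(p(x)/q(x))
Term by term:
  x=0: 1/3 × log_10[(1/3)/(2/7)] = 0.0223
  x=1: 4/9 × log_10[(4/9)/(1/2)] = -0.0227
  x=2: 2/9 × log_10[(2/9)/(3/14)] = 0.0035
D_KL(P||Q) = 0.0031 dits

D_KL(P||Q) = 0.0031 ≥ 0 ✓

This non-negativity is a fundamental property: relative entropy cannot be negative because it measures how different Q is from P.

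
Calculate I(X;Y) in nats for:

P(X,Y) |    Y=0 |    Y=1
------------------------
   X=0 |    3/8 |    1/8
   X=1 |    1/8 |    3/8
0.1308 nats

Mutual information: I(X;Y) = H(X) + H(Y) - H(X,Y)

Marginals:
P(X) = (1/2, 1/2), H(X) = 0.6931 nats
P(Y) = (1/2, 1/2), H(Y) = 0.6931 nats

Joint entropy: H(X,Y) = 1.2555 nats

I(X;Y) = 0.6931 + 0.6931 - 1.2555 = 0.1308 nats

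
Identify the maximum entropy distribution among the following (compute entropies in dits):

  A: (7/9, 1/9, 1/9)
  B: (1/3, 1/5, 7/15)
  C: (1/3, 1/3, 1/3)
C

For a discrete distribution over n outcomes, entropy is maximized by the uniform distribution.

Computing entropies:
H(A) = 0.2969 dits
H(B) = 0.4533 dits
H(C) = 0.4771 dits

The uniform distribution (where all probabilities equal 1/3) achieves the maximum entropy of log_10(3) = 0.4771 dits.

Distribution C has the highest entropy.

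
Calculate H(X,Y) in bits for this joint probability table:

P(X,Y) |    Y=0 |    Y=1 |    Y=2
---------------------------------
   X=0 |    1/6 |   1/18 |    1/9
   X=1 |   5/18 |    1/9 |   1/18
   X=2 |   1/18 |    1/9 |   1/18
2.9275 bits

Joint entropy is H(X,Y) = -Σ_{x,y} p(x,y) log p(x,y).

Summing over all non-zero entries:
H(X,Y) = -[1/6·log_2(1/6) + 1/18·log_2(1/18) + 1/9·log_2(1/9) + 5/18·log_2(5/18) + 1/9·log_2(1/9) + 1/18·log_2(1/18) + 1/18·log_2(1/18) + 1/9·log_2(1/9) + 1/18·log_2(1/18)]
H(X,Y) = 2.9275 bits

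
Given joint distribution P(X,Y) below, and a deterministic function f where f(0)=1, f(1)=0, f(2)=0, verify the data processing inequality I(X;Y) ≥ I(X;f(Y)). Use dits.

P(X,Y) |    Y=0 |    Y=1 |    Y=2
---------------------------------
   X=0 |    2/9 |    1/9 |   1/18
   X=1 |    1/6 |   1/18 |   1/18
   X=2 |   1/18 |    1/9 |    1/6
I(X;Y) = 0.0431, I(X;f(Y)) = 0.0366, inequality holds: 0.0431 ≥ 0.0366

Data Processing Inequality: For any Markov chain X → Y → Z, we have I(X;Y) ≥ I(X;Z).

Here Z = f(Y) is a deterministic function of Y, forming X → Y → Z.

Original I(X;Y) = 0.0431 dits

After applying f:
P(X,Z) where Z=f(Y):
- P(X,Z=0) = P(X,Y=1) + P(X,Y=2)
- P(X,Z=1) = P(X,Y=0)

I(X;Z) = I(X;f(Y)) = 0.0366 dits

Verification: 0.0431 ≥ 0.0366 ✓

Information cannot be created by processing; the function f can only lose information about X.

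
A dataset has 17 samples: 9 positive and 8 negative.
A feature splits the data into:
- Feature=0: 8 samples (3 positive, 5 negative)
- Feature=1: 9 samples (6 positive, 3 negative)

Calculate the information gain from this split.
0.0622 bits

Information Gain = H(Y) - H(Y|Feature)

Before split:
P(positive) = 9/17 = 0.5294
H(Y) = 0.9975 bits

After split:
Feature=0: H = 0.9544 bits (weight = 8/17)
Feature=1: H = 0.9183 bits (weight = 9/17)
H(Y|Feature) = (8/17)×0.9544 + (9/17)×0.9183 = 0.9353 bits

Information Gain = 0.9975 - 0.9353 = 0.0622 bits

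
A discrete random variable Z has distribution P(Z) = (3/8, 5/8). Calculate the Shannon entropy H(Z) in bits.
0.9544 bits

Shannon entropy is H(X) = -Σ p(x) log p(x).

For P = (3/8, 5/8):
H = -3/8 × log_2(3/8) -5/8 × log_2(5/8)
H = 0.9544 bits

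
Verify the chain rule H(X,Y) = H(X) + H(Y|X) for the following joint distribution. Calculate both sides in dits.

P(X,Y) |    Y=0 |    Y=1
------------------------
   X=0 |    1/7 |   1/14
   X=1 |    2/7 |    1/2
H(X,Y) = 0.5086, H(X) = 0.2257, H(Y|X) = 0.2829 (all in dits)

Chain rule: H(X,Y) = H(X) + H(Y|X)

Left side — joint entropy directly:
H(X,Y) = -Σ p(x,y) log p(x,y) = 0.5086 dits

Right side — compute H(Y|X) from the conditional distributions:
P(X) = (3/14, 11/14), so H(X) = 0.2257 dits
H(Y|X) = Σ_x P(X=x) · H(Y|X=x):
  P(Y|X=0) = (2/3, 1/3), H(Y|X=0) = 0.2764, weight P(X=0) = 3/14
  P(Y|X=1) = (4/11, 7/11), H(Y|X=1) = 0.2847, weight P(X=1) = 11/14
H(Y|X) = 0.2829 dits

H(X) + H(Y|X) = 0.2257 + 0.2829 = 0.5086 dits

Both sides equal 0.5086 dits. ✓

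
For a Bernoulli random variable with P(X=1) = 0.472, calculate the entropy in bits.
0.9977 bits

The binary entropy function is:
H(p) = -p log(p) - (1-p) log(1-p)

H(0.472) = -0.472 × log_2(0.472) - 0.528 × log_2(0.528)
H(0.472) = 0.9977 bits

Note: Binary entropy is maximized at p=0.5 (H=1 bit) and minimized at p=0 or p=1 (H=0).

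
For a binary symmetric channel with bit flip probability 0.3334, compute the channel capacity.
0.0816 bits

For a binary symmetric channel (BSC) with error probability p:
Capacity C = 1 - H(p) bits per symbol

where H(p) = -p log₂(p) - (1-p) log₂(1-p) is the binary entropy function.

H(0.3334) = 0.9184 bits
C = 1 - 0.9184 = 0.0816 bits per symbol

This means we can reliably transmit up to 0.0816 bits of information per channel use.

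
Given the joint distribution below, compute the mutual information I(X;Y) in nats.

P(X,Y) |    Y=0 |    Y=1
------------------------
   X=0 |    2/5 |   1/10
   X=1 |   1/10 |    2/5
0.1927 nats

Mutual information: I(X;Y) = H(X) + H(Y) - H(X,Y)

Marginals:
P(X) = (1/2, 1/2), H(X) = 0.6931 nats
P(Y) = (1/2, 1/2), H(Y) = 0.6931 nats

Joint entropy: H(X,Y) = 1.1935 nats

I(X;Y) = 0.6931 + 0.6931 - 1.1935 = 0.1927 nats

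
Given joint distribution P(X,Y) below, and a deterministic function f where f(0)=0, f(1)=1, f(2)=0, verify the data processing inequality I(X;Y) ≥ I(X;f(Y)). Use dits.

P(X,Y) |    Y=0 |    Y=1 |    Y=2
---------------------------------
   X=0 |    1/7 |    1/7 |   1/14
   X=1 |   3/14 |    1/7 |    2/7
I(X;Y) = 0.0150, I(X;f(Y)) = 0.0075, inequality holds: 0.0150 ≥ 0.0075

Data Processing Inequality: For any Markov chain X → Y → Z, we have I(X;Y) ≥ I(X;Z).

Here Z = f(Y) is a deterministic function of Y, forming X → Y → Z.

Original I(X;Y) = 0.0150 dits

After applying f:
P(X,Z) where Z=f(Y):
- P(X,Z=0) = P(X,Y=0) + P(X,Y=2)
- P(X,Z=1) = P(X,Y=1)

I(X;Z) = I(X;f(Y)) = 0.0075 dits

Verification: 0.0150 ≥ 0.0075 ✓

Information cannot be created by processing; the function f can only lose information about X.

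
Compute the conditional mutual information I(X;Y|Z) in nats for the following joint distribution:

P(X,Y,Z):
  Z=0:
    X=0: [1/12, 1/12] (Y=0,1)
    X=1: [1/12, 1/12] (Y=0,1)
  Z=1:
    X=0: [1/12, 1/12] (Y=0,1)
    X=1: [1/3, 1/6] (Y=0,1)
0.0073 nats

Conditional mutual information: I(X;Y|Z) = H(X|Z) + H(Y|Z) - H(X,Y|Z)

H(Z) = 0.6365
H(X,Z) = 1.2425 → H(X|Z) = 0.6059
H(Y,Z) = 1.3086 → H(Y|Z) = 0.6721
H(X,Y,Z) = 1.9073 → H(X,Y|Z) = 1.2708

I(X;Y|Z) = 0.6059 + 0.6721 - 1.2708 = 0.0073 nats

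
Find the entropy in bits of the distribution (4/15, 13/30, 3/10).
1.5524 bits

Shannon entropy is H(X) = -Σ p(x) log p(x).

For P = (4/15, 13/30, 3/10):
H = -4/15 × log_2(4/15) -13/30 × log_2(13/30) -3/10 × log_2(3/10)
H = 1.5524 bits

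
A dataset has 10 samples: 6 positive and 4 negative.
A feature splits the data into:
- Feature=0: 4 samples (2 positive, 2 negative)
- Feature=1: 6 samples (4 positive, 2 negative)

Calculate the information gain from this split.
0.0200 bits

Information Gain = H(Y) - H(Y|Feature)

Before split:
P(positive) = 6/10 = 0.6000
H(Y) = 0.9710 bits

After split:
Feature=0: H = 1.0000 bits (weight = 4/10)
Feature=1: H = 0.9183 bits (weight = 6/10)
H(Y|Feature) = (4/10)×1.0000 + (6/10)×0.9183 = 0.9510 bits

Information Gain = 0.9710 - 0.9510 = 0.0200 bits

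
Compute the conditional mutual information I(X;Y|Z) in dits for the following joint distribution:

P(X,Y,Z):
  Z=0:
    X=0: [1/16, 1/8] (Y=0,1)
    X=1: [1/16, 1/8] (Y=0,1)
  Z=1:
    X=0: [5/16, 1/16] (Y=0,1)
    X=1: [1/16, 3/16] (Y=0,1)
0.0482 dits

Conditional mutual information: I(X;Y|Z) = H(X|Z) + H(Y|Z) - H(X,Y|Z)

H(Z) = 0.2873
H(X,Z) = 0.5829 → H(X|Z) = 0.2956
H(Y,Z) = 0.5737 → H(Y|Z) = 0.2863
H(X,Y,Z) = 0.8210 → H(X,Y|Z) = 0.5337

I(X;Y|Z) = 0.2956 + 0.2863 - 0.5337 = 0.0482 dits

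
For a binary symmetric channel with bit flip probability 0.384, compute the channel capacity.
0.0392 bits

For a binary symmetric channel (BSC) with error probability p:
Capacity C = 1 - H(p) bits per symbol

where H(p) = -p log₂(p) - (1-p) log₂(1-p) is the binary entropy function.

H(0.384) = 0.9608 bits
C = 1 - 0.9608 = 0.0392 bits per symbol

This means we can reliably transmit up to 0.0392 bits of information per channel use.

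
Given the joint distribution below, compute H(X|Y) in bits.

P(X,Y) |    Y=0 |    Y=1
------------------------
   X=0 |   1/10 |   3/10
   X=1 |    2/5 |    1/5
0.8464 bits

Using the chain rule: H(X|Y) = H(X,Y) - H(Y)

First, compute H(X,Y) = 1.8464 bits

Marginal P(Y) = (1/2, 1/2)
H(Y) = 1.0000 bits

H(X|Y) = H(X,Y) - H(Y) = 1.8464 - 1.0000 = 0.8464 bits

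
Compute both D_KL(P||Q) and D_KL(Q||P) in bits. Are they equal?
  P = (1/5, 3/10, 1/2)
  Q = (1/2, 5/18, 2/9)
D_KL(P||Q) = 0.3539, D_KL(Q||P) = 0.3701

KL divergence is not symmetric: D_KL(P||Q) ≠ D_KL(Q||P) in general.

D_KL(P||Q) = 0.3539 bits
D_KL(Q||P) = 0.3701 bits

No, they are not equal!

This asymmetry is why KL divergence is not a true distance metric.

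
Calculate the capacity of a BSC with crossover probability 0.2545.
0.1817 bits

For a binary symmetric channel (BSC) with error probability p:
Capacity C = 1 - H(p) bits per symbol

where H(p) = -p log₂(p) - (1-p) log₂(1-p) is the binary entropy function.

H(0.2545) = 0.8183 bits
C = 1 - 0.8183 = 0.1817 bits per symbol

This means we can reliably transmit up to 0.1817 bits of information per channel use.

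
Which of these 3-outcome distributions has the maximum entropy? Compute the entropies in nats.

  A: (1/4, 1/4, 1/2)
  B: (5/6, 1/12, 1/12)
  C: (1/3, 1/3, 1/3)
C

For a discrete distribution over n outcomes, entropy is maximized by the uniform distribution.

Computing entropies:
H(A) = 1.0397 nats
H(B) = 0.5661 nats
H(C) = 1.0986 nats

The uniform distribution (where all probabilities equal 1/3) achieves the maximum entropy of log_e(3) = 1.0986 nats.

Distribution C has the highest entropy.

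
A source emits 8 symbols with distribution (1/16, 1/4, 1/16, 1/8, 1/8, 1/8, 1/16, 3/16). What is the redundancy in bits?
0.1722 bits

Redundancy measures how far a source is from maximum entropy:
R = H_max - H(X)

Maximum entropy for 8 symbols: H_max = log_2(8) = 3.0000 bits
Actual entropy: H(X) = 2.8278 bits
Redundancy: R = 3.0000 - 2.8278 = 0.1722 bits

This redundancy represents potential for compression: the source could be compressed by 0.1722 bits per symbol.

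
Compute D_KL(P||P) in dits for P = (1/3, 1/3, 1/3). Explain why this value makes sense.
0.0000 dits

KL divergence satisfies the Gibbs inequality: D_KL(P||Q) ≥ 0 for all distributions P, Q.

D_KL(P||Q) = Σ p(x) log(p(x)/q(x))
Each term is p(x) × log_10(p(x)/p(x)) = p(x) × log_10(1) = 0, so the sum is 0.
D_KL(P||Q) = 0.0000 dits

When P = Q, the KL divergence is exactly 0, as there is no 'divergence' between identical distributions.

This non-negativity is a fundamental property: relative entropy cannot be negative because it measures how different Q is from P.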